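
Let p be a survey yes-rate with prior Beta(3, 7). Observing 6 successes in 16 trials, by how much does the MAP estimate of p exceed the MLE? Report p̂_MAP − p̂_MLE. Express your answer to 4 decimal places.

MAP − MLE = -0.0417

Posterior is Beta(9, 17); MAP = (9−1)/(26−2) = 8/24 ≈ 0.33333.
MLE ignores the prior: p̂_MLE = k/n = 6/16 ≈ 0.37500.
Difference = 8/24 − 6/16 = -1/24 ≈ -0.0417.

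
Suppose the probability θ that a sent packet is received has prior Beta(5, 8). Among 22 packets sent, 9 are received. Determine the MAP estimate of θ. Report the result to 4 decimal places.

Prior: Beta(5, 8).
Data: 9 successes in 22 trials. The binomial likelihood contributes θ^9(1−θ)^13, so the posterior is Beta(5+9, 8+13) = Beta(14, 21).
For Beta(a, b) with a, b > 1 the mode is (a−1)/(a+b−2) = 13/33 ≈ 0.3939.

θ̂_MAP = 0.3939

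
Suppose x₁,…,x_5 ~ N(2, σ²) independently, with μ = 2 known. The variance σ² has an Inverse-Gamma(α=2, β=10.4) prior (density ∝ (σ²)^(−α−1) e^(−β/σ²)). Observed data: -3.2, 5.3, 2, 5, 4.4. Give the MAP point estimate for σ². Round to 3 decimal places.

σ̂²_MAP = 6.681

Sum of squared deviations about the known mean: SS = (-3.2−2)² + (5.3−2)² + (2−2)² + (5−2)² + (4.4−2)² = 52.69.
The Normal likelihood contributes (σ²)^(−n/2) exp(−SS/(2σ²)), so the posterior is Inverse-Gamma(α + n/2, β + SS/2) = Inverse-Gamma(4.5, 36.745).
The mode of Inverse-Gamma(a, b) is b/(a+1) = 36.745/5.5 ≈ 6.681.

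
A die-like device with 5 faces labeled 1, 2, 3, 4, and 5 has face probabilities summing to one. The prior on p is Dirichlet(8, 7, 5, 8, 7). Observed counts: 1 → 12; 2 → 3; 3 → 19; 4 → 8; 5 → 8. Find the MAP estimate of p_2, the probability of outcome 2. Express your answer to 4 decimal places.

MAP estimate: 0.1125

The posterior is Dirichlet(αᵢ + nᵢ) = Dirichlet(20, 10, 24, 16, 15).
For a Dirichlet(a₁,…,a_K) with all aᵢ > 1, the mode has j-th component (aⱼ − 1)/(Σaᵢ − K).
Here Σaᵢ = 85 and K = 5, so p_2 = (10 − 1)/(85 − 5) = 9/80 ≈ 0.1125.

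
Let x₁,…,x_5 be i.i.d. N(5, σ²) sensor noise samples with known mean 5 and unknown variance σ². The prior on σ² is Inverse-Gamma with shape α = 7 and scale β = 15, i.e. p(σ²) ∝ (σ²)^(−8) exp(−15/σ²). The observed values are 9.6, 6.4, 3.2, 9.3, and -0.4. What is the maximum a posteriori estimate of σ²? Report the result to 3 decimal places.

σ̂²_MAP = 4.953

Sum of squared deviations about the known mean: SS = (9.6−5)² + (6.4−5)² + (3.2−5)² + (9.3−5)² + (-0.4−5)² = 74.01.
The Normal likelihood contributes (σ²)^(−n/2) exp(−SS/(2σ²)), so the posterior is Inverse-Gamma(α + n/2, β + SS/2) = Inverse-Gamma(9.5, 52.005).
The mode of Inverse-Gamma(a, b) is b/(a+1) = 52.005/10.5 ≈ 4.953.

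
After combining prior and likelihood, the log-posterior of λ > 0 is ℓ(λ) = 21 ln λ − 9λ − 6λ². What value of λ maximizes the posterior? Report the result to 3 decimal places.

ℓ'(λ) = 21/λ − 9 − 12λ. Setting this to zero and multiplying by λ: 12λ² + 9λ − 21 = 0.
λ = (−9 + √(9² + 4·12·21)) / (2·12) = (−9 + √1089) / 24 = (−9 + 33)/24 = 1.
ℓ''(λ) = −21/λ² − 12 < 0, confirming a maximum.

λ̂_MAP = 1.000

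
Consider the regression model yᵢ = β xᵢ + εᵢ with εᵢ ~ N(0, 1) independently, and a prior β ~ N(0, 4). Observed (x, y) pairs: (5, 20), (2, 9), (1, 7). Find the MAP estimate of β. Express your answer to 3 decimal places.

log p(β | y) = −Σ(yᵢ − βxᵢ)²/(2·1) − β²/(2·4) + const.
Setting the derivative to zero: Σxᵢ(yᵢ − βxᵢ)/1 − β/4 = 0, so β = Σxᵢyᵢ / (Σxᵢ² + σ²/τ²).
Σxᵢyᵢ = 5·20 + 2·9 + 1·7 = 125; Σxᵢ² = 30; σ²/τ² = 0.25.
β̂_MAP = 125 / (30 + 0.25) = 125/30.25 ≈ 4.132.

β̂_MAP = 4.132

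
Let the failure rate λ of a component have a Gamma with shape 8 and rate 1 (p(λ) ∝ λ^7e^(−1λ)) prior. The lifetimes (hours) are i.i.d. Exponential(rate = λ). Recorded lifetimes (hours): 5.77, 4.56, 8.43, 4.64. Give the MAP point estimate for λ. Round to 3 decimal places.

λ̂_MAP = 0.451

The Exponential(rate=λ) likelihood is ∝ λ^n e^(−λΣtᵢ). Here n = 4 and Σtᵢ = 5.77 + 4.56 + 8.43 + 4.64 = 23.40.
Posterior ∝ λ^7e^(−1λ) · λ^4e^(−23.40λ) = λ^11e^(−24.40λ), i.e. Gamma(12, 24.40).
Mode = (a−1)/b = 11/24.40 ≈ 0.451.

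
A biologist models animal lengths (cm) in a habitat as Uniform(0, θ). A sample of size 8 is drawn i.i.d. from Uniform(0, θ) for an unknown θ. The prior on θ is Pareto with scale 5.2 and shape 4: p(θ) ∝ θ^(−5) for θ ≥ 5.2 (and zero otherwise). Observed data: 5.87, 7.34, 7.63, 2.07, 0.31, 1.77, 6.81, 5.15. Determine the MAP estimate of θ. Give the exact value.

θ̂_MAP = 7.63

The Uniform(0, θ) likelihood is θ^(−n) for θ ≥ max(xᵢ), zero otherwise. Here max(xᵢ) = 7.63.
Posterior ∝ θ^(−5) · θ^(−8) = θ^(−13) on θ ≥ max(5.2, 7.63) = 7.63.
This density is strictly decreasing in θ, so the posterior mode lies at the lower boundary of the support.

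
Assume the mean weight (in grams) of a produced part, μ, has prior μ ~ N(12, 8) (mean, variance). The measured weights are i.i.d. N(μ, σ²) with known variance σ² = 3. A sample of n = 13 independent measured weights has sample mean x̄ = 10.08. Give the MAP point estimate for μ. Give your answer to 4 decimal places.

n = 13, x̄ = 10.08.
For a Normal prior and Normal likelihood with known variance, the posterior is Normal; its mode equals its mean, the precision-weighted average.
Prior precision 1/σ₀² = 1/8 = 0.125; data precision n/σ² = 13/3.
μ̂ = (0.125·12 + (13/3)·10.08) / (0.125 + 13/3) = 45.18/(107/24) = 27108/2675 ≈ 10.1338.

μ̂_MAP = 10.1338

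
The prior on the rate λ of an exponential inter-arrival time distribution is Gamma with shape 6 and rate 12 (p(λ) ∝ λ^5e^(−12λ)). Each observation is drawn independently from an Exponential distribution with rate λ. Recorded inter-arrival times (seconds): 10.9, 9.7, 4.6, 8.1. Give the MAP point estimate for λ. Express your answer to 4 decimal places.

The Exponential(rate=λ) likelihood is ∝ λ^n e^(−λΣtᵢ). Here n = 4 and Σtᵢ = 10.9 + 9.7 + 4.6 + 8.1 = 33.3.
Posterior ∝ λ^5e^(−12λ) · λ^4e^(−33.3λ) = λ^9e^(−45.3λ), i.e. Gamma(10, 45.3).
Mode = (a−1)/b = 9/45.3 ≈ 0.1987.

λ̂_MAP = 0.1987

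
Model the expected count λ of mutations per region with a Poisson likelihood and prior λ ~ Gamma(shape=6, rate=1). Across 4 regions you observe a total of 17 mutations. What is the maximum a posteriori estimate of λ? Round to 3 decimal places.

Σxᵢ = 17, n = 4.
Posterior ∝ λ^5e^(−1λ) · λ^17e^(−4λ) = λ^22e^(−5λ), i.e. Gamma(shape=23, rate=5).
The mode of a Gamma(a, b) with a ≥ 1 (shape–rate) is (a−1)/b = 22/5 ≈ 4.400.

λ̂_MAP = 4.400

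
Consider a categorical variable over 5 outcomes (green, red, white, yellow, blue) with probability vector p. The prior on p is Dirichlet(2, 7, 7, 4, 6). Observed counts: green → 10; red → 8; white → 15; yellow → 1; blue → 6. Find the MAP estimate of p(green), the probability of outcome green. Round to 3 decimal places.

MAP estimate of p(green) = 0.180

The posterior is Dirichlet(αᵢ + nᵢ) = Dirichlet(12, 15, 22, 5, 12).
For a Dirichlet(a₁,…,a_K) with all aᵢ > 1, the mode has j-th component (aⱼ − 1)/(Σaᵢ − K).
Here Σaᵢ = 66 and K = 5, so p(green) = (12 − 1)/(66 − 5) = 11/61 ≈ 0.180.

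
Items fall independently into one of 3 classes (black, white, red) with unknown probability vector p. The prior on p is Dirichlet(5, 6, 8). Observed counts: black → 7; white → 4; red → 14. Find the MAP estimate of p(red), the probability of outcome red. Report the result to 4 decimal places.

The posterior is Dirichlet(αᵢ + nᵢ) = Dirichlet(12, 10, 22).
For a Dirichlet(a₁,…,a_K) with all aᵢ > 1, the mode has j-th component (aⱼ − 1)/(Σaᵢ − K).
Here Σaᵢ = 44 and K = 3, so p(red) = (22 − 1)/(44 − 3) = 21/41 ≈ 0.5122.

MAP estimate of p(red) = 0.5122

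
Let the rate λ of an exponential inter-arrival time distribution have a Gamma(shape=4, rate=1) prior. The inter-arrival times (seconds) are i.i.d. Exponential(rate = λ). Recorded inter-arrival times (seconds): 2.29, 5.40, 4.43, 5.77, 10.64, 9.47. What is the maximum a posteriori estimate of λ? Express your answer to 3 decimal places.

The Exponential(rate=λ) likelihood is ∝ λ^n e^(−λΣtᵢ). Here n = 6 and Σtᵢ = 2.29 + 5.40 + 4.43 + 5.77 + 10.64 + 9.47 = 38.
Posterior ∝ λ^3e^(−1λ) · λ^6e^(−38λ) = λ^9e^(−39λ), i.e. Gamma(10, 39).
Mode = (a−1)/b = 9/39 ≈ 0.231.

λ̂_MAP = 0.231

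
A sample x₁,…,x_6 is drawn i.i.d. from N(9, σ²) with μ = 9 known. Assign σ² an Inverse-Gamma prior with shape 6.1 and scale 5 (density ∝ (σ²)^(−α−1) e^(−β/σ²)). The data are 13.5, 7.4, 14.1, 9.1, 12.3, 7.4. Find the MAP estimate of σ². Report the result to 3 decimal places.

σ̂²_MAP = 3.578

Sum of squared deviations about the known mean: SS = (13.5−9)² + (7.4−9)² + (14.1−9)² + (9.1−9)² + (12.3−9)² + (7.4−9)² = 62.28.
The Normal likelihood contributes (σ²)^(−n/2) exp(−SS/(2σ²)), so the posterior is Inverse-Gamma(α + n/2, β + SS/2) = Inverse-Gamma(9.1, 36.14).
The mode of Inverse-Gamma(a, b) is b/(a+1) = 36.14/10.1 ≈ 3.578.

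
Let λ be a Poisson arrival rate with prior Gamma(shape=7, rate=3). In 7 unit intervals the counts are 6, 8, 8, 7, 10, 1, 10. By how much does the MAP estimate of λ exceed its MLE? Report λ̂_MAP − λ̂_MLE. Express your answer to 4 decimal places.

MAP − MLE = -1.5429

Σxᵢ = 50. Posterior is Gamma(57, 10); MAP = (57−1)/10 = 56/10 ≈ 5.60000.
MLE = x̄ = 50/7 ≈ 7.14286.
Difference = 56/10 − 50/7 = -54/35 ≈ -1.5429.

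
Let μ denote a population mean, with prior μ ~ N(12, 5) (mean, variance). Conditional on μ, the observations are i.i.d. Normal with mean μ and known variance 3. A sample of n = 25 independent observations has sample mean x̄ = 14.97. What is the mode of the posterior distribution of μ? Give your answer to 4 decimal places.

n = 25, x̄ = 14.97.
For a Normal prior and Normal likelihood with known variance, the posterior is Normal; its mode equals its mean, the precision-weighted average.
Prior precision 1/σ₀² = 1/5 = 0.2; data precision n/σ² = 25/3.
μ̂ = (0.2·12 + (25/3)·14.97) / (0.2 + 25/3) = 127.15/(128/15) = 14.900390625 ≈ 14.9004.

μ̂_MAP = 14.9004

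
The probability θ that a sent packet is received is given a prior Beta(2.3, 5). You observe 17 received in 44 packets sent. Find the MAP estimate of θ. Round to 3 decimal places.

Prior: Beta(2.3, 5).
Data: 17 successes in 44 trials. The binomial likelihood contributes θ^17(1−θ)^27, so the posterior is Beta(2.3+17, 5+27) = Beta(19.3, 32).
For Beta(a, b) with a, b > 1 the mode is (a−1)/(a+b−2) = 18.3/49.3 ≈ 0.371.

θ̂_MAP = 0.371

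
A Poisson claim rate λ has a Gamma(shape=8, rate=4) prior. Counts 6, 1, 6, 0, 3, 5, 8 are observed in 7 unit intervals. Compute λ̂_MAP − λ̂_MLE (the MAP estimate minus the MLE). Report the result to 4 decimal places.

Σxᵢ = 29. Posterior is Gamma(37, 11); MAP = (37−1)/11 = 36/11 ≈ 3.27273.
MLE = x̄ = 29/7 ≈ 4.14286.
Difference = 36/11 − 29/7 = -67/77 ≈ -0.8701.

MAP − MLE = -0.8701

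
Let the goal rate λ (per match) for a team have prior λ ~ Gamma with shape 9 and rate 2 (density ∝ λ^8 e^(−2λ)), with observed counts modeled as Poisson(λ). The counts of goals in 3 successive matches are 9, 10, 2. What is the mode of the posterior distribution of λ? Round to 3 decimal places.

λ̂_MAP = 5.800

Σxᵢ = 9+10+2 = 21, with n = 3.
Posterior ∝ λ^8e^(−2λ) · λ^21e^(−3λ) = λ^29e^(−5λ), i.e. Gamma(shape=30, rate=5).
The mode of a Gamma(a, b) with a ≥ 1 (shape–rate) is (a−1)/b = 29/5 ≈ 5.800.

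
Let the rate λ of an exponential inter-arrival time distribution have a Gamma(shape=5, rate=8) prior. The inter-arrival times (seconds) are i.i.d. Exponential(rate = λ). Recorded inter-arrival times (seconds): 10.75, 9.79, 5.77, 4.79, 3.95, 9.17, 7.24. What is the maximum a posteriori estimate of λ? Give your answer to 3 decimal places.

The Exponential(rate=λ) likelihood is ∝ λ^n e^(−λΣtᵢ). Here n = 7 and Σtᵢ = 10.75 + 9.79 + 5.77 + 4.79 + 3.95 + 9.17 + 7.24 = 51.46.
Posterior ∝ λ^4e^(−8λ) · λ^7e^(−51.46λ) = λ^11e^(−59.46λ), i.e. Gamma(12, 59.46).
Mode = (a−1)/b = 11/59.46 ≈ 0.185.

λ̂_MAP = 0.185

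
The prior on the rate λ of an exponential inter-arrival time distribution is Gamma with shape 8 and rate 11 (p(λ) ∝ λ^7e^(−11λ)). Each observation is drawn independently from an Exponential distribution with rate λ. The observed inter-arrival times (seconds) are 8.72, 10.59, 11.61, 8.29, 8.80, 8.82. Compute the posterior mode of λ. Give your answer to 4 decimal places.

λ̂_MAP = 0.1917

The Exponential(rate=λ) likelihood is ∝ λ^n e^(−λΣtᵢ). Here n = 6 and Σtᵢ = 8.72 + 10.59 + 11.61 + 8.29 + 8.80 + 8.82 = 56.83.
Posterior ∝ λ^7e^(−11λ) · λ^6e^(−56.83λ) = λ^13e^(−67.83λ), i.e. Gamma(14, 67.83).
Mode = (a−1)/b = 13/67.83 ≈ 0.1917.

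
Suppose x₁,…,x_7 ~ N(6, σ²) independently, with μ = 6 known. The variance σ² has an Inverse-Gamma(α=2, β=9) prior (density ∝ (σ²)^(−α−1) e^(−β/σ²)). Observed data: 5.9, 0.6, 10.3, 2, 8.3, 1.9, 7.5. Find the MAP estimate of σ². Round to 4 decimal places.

σ̂²_MAP = 8.1546

Sum of squared deviations about the known mean: SS = (5.9−6)² + (0.6−6)² + (10.3−6)² + (2−6)² + (8.3−6)² + (1.9−6)² + (7.5−6)² = 88.01.
The Normal likelihood contributes (σ²)^(−n/2) exp(−SS/(2σ²)), so the posterior is Inverse-Gamma(α + n/2, β + SS/2) = Inverse-Gamma(5.5, 53.005).
The mode of Inverse-Gamma(a, b) is b/(a+1) = 53.005/6.5 ≈ 8.1546.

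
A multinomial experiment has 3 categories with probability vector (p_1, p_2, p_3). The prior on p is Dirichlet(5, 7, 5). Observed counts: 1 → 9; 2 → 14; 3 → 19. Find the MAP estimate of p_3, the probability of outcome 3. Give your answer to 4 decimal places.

MAP estimate: 0.4107

The posterior is Dirichlet(αᵢ + nᵢ) = Dirichlet(14, 21, 24).
For a Dirichlet(a₁,…,a_K) with all aᵢ > 1, the mode has j-th component (aⱼ − 1)/(Σaᵢ − K).
Here Σaᵢ = 59 and K = 3, so p_3 = (24 − 1)/(59 − 3) = 23/56 ≈ 0.4107.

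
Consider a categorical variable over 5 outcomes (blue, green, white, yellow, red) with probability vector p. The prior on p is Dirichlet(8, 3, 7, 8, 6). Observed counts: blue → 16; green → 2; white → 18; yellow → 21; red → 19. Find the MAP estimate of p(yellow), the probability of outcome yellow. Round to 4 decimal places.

MAP estimate of p(yellow) = 0.2718

The posterior is Dirichlet(αᵢ + nᵢ) = Dirichlet(24, 5, 25, 29, 25).
For a Dirichlet(a₁,…,a_K) with all aᵢ > 1, the mode has j-th component (aⱼ − 1)/(Σaᵢ − K).
Here Σaᵢ = 108 and K = 5, so p(yellow) = (29 − 1)/(108 − 5) = 28/103 ≈ 0.2718.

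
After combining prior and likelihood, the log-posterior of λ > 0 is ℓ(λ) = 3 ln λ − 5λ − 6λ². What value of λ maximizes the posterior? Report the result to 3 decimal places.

ℓ'(λ) = 3/λ − 5 − 12λ. Setting this to zero and multiplying by λ: 12λ² + 5λ − 3 = 0.
λ = (−5 + √(5² + 4·12·3)) / (2·12) = (−5 + √169) / 24 = (−5 + 13)/24 = 1/3.
ℓ''(λ) = −3/λ² − 12 < 0, confirming a maximum.

λ̂_MAP = 0.333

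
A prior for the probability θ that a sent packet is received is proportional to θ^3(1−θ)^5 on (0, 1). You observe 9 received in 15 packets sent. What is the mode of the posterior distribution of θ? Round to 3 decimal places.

The prior density ∝ θ^3(1−θ)^5 is the kernel of Beta(4, 6).
Data: 9 successes in 15 trials. The binomial likelihood contributes θ^9(1−θ)^6, so the posterior is Beta(4+9, 6+6) = Beta(13, 12).
For Beta(a, b) with a, b > 1 the mode is (a−1)/(a+b−2) = 12/23 ≈ 0.522.

θ̂_MAP = 0.522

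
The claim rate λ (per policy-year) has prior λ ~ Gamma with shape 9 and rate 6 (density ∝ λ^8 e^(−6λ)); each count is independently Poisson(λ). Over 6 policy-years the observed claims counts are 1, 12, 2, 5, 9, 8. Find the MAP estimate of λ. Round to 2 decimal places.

λ̂_MAP = 3.75

Σxᵢ = 1+12+2+5+9+8 = 37, with n = 6.
Posterior ∝ λ^8e^(−6λ) · λ^37e^(−6λ) = λ^45e^(−12λ), i.e. Gamma(shape=46, rate=12).
The mode of a Gamma(a, b) with a ≥ 1 (shape–rate) is (a−1)/b = 45/12 ≈ 3.75.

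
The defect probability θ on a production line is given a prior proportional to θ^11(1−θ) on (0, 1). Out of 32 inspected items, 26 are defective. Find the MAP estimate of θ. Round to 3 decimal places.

The prior density ∝ θ^11(1−θ)^1 is the kernel of Beta(12, 2).
Data: 26 successes in 32 trials. The binomial likelihood contributes θ^26(1−θ)^6, so the posterior is Beta(12+26, 2+6) = Beta(38, 8).
For Beta(a, b) with a, b > 1 the mode is (a−1)/(a+b−2) = 37/44 ≈ 0.841.

θ̂_MAP = 0.841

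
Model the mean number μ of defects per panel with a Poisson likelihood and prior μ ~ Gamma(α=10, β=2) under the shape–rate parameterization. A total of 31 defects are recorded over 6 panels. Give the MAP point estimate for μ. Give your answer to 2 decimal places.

μ̂_MAP = 5.00

Σxᵢ = 31, n = 6.
Posterior ∝ μ^9e^(−2μ) · μ^31e^(−6μ) = μ^40e^(−8μ), i.e. Gamma(shape=41, rate=8).
The mode of a Gamma(a, b) with a ≥ 1 (shape–rate) is (a−1)/b = 40/8 ≈ 5.00.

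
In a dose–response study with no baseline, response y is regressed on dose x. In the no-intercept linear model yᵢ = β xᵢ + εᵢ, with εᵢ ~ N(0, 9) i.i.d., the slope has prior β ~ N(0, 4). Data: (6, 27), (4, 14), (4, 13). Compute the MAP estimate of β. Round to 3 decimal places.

β̂_MAP = 3.843

log p(β | y) = −Σ(yᵢ − βxᵢ)²/(2·9) − β²/(2·4) + const.
Setting the derivative to zero: Σxᵢ(yᵢ − βxᵢ)/9 − β/4 = 0, so β = Σxᵢyᵢ / (Σxᵢ² + σ²/τ²).
Σxᵢyᵢ = 6·27 + 4·14 + 4·13 = 270; Σxᵢ² = 68; σ²/τ² = 2.25.
β̂_MAP = 270 / (68 + 2.25) = 270/70.25 ≈ 3.843.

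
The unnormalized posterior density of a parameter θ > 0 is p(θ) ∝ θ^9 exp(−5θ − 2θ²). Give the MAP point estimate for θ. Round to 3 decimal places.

θ̂_MAP = 1.000

ℓ'(θ) = 9/θ − 5 − 4θ. Setting this to zero and multiplying by θ: 4θ² + 5θ − 9 = 0.
θ = (−5 + √(5² + 4·4·9)) / (2·4) = (−5 + √169) / 8 = (−5 + 13)/8 = 1.
ℓ''(θ) = −9/θ² − 4 < 0, confirming a maximum.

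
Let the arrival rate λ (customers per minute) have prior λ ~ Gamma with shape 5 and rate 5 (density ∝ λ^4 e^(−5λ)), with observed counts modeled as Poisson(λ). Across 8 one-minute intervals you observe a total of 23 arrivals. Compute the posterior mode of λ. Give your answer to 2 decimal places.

Σxᵢ = 23, n = 8.
Posterior ∝ λ^4e^(−5λ) · λ^23e^(−8λ) = λ^27e^(−13λ), i.e. Gamma(shape=28, rate=13).
The mode of a Gamma(a, b) with a ≥ 1 (shape–rate) is (a−1)/b = 27/13 ≈ 2.08.

λ̂_MAP = 2.08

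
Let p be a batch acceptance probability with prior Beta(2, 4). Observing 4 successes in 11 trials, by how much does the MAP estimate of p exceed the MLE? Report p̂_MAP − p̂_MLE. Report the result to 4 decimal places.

MAP − MLE = -0.0303

Posterior is Beta(6, 11); MAP = (6−1)/(17−2) = 5/15 ≈ 0.33333.
MLE ignores the prior: p̂_MLE = k/n = 4/11 ≈ 0.36364.
Difference = 5/15 − 4/11 = -1/33 ≈ -0.0303.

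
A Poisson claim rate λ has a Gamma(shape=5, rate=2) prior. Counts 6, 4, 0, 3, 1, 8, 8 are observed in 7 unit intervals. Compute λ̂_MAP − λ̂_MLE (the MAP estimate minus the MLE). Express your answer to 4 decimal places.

Σxᵢ = 30. Posterior is Gamma(35, 9); MAP = (35−1)/9 = 34/9 ≈ 3.77778.
MLE = x̄ = 30/7 ≈ 4.28571.
Difference = 34/9 − 30/7 = -32/63 ≈ -0.5079.

MAP − MLE = -0.5079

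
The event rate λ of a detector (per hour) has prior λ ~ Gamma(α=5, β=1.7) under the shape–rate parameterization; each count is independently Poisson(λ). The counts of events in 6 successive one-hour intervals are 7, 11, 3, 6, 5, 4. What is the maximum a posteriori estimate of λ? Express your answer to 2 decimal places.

λ̂_MAP = 5.19

Σxᵢ = 7+11+3+6+5+4 = 36, with n = 6.
Posterior ∝ λ^4e^(−1.7λ) · λ^36e^(−6λ) = λ^40e^(−7.7λ), i.e. Gamma(shape=41, rate=7.7).
The mode of a Gamma(a, b) with a ≥ 1 (shape–rate) is (a−1)/b = 40/7.7 ≈ 5.19.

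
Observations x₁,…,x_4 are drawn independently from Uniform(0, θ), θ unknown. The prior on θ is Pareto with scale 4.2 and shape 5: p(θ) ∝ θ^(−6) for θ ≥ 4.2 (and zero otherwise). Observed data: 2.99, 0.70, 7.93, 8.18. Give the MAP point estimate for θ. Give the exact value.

The Uniform(0, θ) likelihood is θ^(−n) for θ ≥ max(xᵢ), zero otherwise. Here max(xᵢ) = 8.18.
Posterior ∝ θ^(−6) · θ^(−4) = θ^(−10) on θ ≥ max(4.2, 8.18) = 8.18.
This density is strictly decreasing in θ, so the posterior mode lies at the lower boundary of the support.

θ̂_MAP = 8.18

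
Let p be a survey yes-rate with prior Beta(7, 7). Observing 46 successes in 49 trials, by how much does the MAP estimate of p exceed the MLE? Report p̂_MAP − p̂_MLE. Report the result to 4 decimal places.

Posterior is Beta(53, 10); MAP = (53−1)/(63−2) = 52/61 ≈ 0.85246.
MLE ignores the prior: p̂_MLE = k/n = 46/49 ≈ 0.93878.
Difference = 52/61 − 46/49 = -258/2989 ≈ -0.0863.

MAP − MLE = -0.0863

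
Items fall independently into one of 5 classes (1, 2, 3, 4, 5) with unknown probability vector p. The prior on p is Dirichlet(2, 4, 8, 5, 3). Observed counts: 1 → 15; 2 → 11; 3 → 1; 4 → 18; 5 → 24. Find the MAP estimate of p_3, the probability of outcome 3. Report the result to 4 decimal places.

MAP estimate: 0.0930

The posterior is Dirichlet(αᵢ + nᵢ) = Dirichlet(17, 15, 9, 23, 27).
For a Dirichlet(a₁,…,a_K) with all aᵢ > 1, the mode has j-th component (aⱼ − 1)/(Σaᵢ − K).
Here Σaᵢ = 91 and K = 5, so p_3 = (9 − 1)/(91 − 5) = 8/86 ≈ 0.0930.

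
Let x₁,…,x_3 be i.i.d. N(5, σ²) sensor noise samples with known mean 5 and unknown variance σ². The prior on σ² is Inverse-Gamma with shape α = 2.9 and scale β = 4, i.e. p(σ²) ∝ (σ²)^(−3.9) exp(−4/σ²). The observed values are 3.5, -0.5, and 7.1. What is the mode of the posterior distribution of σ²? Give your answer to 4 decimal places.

σ̂²_MAP = 4.1583

Sum of squared deviations about the known mean: SS = (3.5−5)² + (-0.5−5)² + (7.1−5)² = 36.91.
The Normal likelihood contributes (σ²)^(−n/2) exp(−SS/(2σ²)), so the posterior is Inverse-Gamma(α + n/2, β + SS/2) = Inverse-Gamma(4.4, 22.455).
The mode of Inverse-Gamma(a, b) is b/(a+1) = 22.455/5.4 ≈ 4.1583.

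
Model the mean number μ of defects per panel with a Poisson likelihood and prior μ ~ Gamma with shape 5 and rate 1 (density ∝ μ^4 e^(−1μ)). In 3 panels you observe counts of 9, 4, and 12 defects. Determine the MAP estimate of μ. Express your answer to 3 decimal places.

Σxᵢ = 9+4+12 = 25, with n = 3.
Posterior ∝ μ^4e^(−1μ) · μ^25e^(−3μ) = μ^29e^(−4μ), i.e. Gamma(shape=30, rate=4).
The mode of a Gamma(a, b) with a ≥ 1 (shape–rate) is (a−1)/b = 29/4 ≈ 7.250.

μ̂_MAP = 7.250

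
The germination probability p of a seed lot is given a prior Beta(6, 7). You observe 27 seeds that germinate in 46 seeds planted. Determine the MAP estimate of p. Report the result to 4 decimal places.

Prior: Beta(6, 7).
Data: 27 successes in 46 trials. The binomial likelihood contributes p^27(1−p)^19, so the posterior is Beta(6+27, 7+19) = Beta(33, 26).
For Beta(a, b) with a, b > 1 the mode is (a−1)/(a+b−2) = 32/57 ≈ 0.5614.

p̂_MAP = 0.5614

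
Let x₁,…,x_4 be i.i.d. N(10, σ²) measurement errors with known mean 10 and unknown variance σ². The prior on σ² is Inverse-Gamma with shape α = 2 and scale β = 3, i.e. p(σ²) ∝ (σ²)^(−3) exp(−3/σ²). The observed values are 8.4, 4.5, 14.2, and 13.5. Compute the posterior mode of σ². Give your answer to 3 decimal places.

σ̂²_MAP = 6.870

Sum of squared deviations about the known mean: SS = (8.4−10)² + (4.5−10)² + (14.2−10)² + (13.5−10)² = 62.7.
The Normal likelihood contributes (σ²)^(−n/2) exp(−SS/(2σ²)), so the posterior is Inverse-Gamma(α + n/2, β + SS/2) = Inverse-Gamma(4, 34.35).
The mode of Inverse-Gamma(a, b) is b/(a+1) = 34.35/5 ≈ 6.870.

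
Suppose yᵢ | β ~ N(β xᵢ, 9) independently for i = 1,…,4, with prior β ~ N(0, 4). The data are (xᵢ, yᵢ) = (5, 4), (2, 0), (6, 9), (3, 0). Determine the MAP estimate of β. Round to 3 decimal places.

log p(β | y) = −Σ(yᵢ − βxᵢ)²/(2·9) − β²/(2·4) + const.
Setting the derivative to zero: Σxᵢ(yᵢ − βxᵢ)/9 − β/4 = 0, so β = Σxᵢyᵢ / (Σxᵢ² + σ²/τ²).
Σxᵢyᵢ = 5·4 + 2·0 + 6·9 + 3·0 = 74; Σxᵢ² = 74; σ²/τ² = 2.25.
β̂_MAP = 74 / (74 + 2.25) = 74/76.25 ≈ 0.970.

β̂_MAP = 0.970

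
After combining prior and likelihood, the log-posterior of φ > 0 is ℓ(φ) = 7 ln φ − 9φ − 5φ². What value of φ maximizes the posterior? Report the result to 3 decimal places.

ℓ'(φ) = 7/φ − 9 − 10φ. Setting this to zero and multiplying by φ: 10φ² + 9φ − 7 = 0.
φ = (−9 + √(9² + 4·10·7)) / (2·10) = (−9 + √361) / 20 = (−9 + 19)/20 = 1/2.
ℓ''(φ) = −7/φ² − 10 < 0, confirming a maximum.

φ̂_MAP = 0.500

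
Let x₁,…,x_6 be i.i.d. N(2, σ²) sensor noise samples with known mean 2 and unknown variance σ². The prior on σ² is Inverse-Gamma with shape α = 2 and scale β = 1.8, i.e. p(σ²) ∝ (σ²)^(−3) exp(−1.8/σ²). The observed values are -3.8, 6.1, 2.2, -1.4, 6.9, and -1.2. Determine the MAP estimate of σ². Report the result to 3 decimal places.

σ̂²_MAP = 8.325

Sum of squared deviations about the known mean: SS = (-3.8−2)² + (6.1−2)² + (2.2−2)² + (-1.4−2)² + (6.9−2)² + (-1.2−2)² = 96.3.
The Normal likelihood contributes (σ²)^(−n/2) exp(−SS/(2σ²)), so the posterior is Inverse-Gamma(α + n/2, β + SS/2) = Inverse-Gamma(5, 49.95).
The mode of Inverse-Gamma(a, b) is b/(a+1) = 49.95/6 ≈ 8.325.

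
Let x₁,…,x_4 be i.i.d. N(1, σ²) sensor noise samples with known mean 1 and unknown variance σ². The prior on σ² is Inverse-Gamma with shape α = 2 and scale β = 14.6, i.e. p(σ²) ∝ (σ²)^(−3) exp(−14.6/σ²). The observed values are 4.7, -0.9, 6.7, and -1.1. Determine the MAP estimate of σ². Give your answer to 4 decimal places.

Sum of squared deviations about the known mean: SS = (4.7−1)² + (-0.9−1)² + (6.7−1)² + (-1.1−1)² = 54.2.
The Normal likelihood contributes (σ²)^(−n/2) exp(−SS/(2σ²)), so the posterior is Inverse-Gamma(α + n/2, β + SS/2) = Inverse-Gamma(4, 41.7).
The mode of Inverse-Gamma(a, b) is b/(a+1) = 41.7/5 ≈ 8.3400.

σ̂²_MAP = 8.3400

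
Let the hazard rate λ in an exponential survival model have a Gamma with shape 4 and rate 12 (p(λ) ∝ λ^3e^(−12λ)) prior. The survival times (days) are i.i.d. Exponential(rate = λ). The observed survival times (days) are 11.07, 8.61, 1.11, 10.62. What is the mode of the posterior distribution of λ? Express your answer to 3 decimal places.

λ̂_MAP = 0.161

The Exponential(rate=λ) likelihood is ∝ λ^n e^(−λΣtᵢ). Here n = 4 and Σtᵢ = 11.07 + 8.61 + 1.11 + 10.62 = 31.41.
Posterior ∝ λ^3e^(−12λ) · λ^4e^(−31.41λ) = λ^7e^(−43.41λ), i.e. Gamma(8, 43.41).
Mode = (a−1)/b = 7/43.41 ≈ 0.161.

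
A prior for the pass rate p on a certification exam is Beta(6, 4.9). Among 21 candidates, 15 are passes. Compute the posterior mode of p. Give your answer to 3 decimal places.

Prior: Beta(6, 4.9).
Data: 15 successes in 21 trials. The binomial likelihood contributes p^15(1−p)^6, so the posterior is Beta(6+15, 4.9+6) = Beta(21, 10.9).
For Beta(a, b) with a, b > 1 the mode is (a−1)/(a+b−2) = 20/29.9 ≈ 0.669.

p̂_MAP = 0.669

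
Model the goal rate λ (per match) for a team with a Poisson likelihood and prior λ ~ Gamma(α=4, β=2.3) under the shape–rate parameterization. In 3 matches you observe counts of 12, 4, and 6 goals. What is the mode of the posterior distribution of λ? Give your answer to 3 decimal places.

Σxᵢ = 12+4+6 = 22, with n = 3.
Posterior ∝ λ^3e^(−2.3λ) · λ^22e^(−3λ) = λ^25e^(−5.3λ), i.e. Gamma(shape=26, rate=5.3).
The mode of a Gamma(a, b) with a ≥ 1 (shape–rate) is (a−1)/b = 25/5.3 ≈ 4.717.

λ̂_MAP = 4.717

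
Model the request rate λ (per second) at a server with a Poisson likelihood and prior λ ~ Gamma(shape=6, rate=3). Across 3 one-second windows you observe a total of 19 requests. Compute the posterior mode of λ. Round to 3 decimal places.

Σxᵢ = 19, n = 3.
Posterior ∝ λ^5e^(−3λ) · λ^19e^(−3λ) = λ^24e^(−6λ), i.e. Gamma(shape=25, rate=6).
The mode of a Gamma(a, b) with a ≥ 1 (shape–rate) is (a−1)/b = 24/6 ≈ 4.000.

λ̂_MAP = 4.000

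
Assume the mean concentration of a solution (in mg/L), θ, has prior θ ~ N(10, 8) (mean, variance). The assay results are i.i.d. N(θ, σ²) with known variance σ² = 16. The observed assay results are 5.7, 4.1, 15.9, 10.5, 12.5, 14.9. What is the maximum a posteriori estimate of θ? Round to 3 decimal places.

n = 6; x̄ = (5.7 + 4.1 + 15.9 + 10.5 + 12.5 + 14.9)/6 = 63.6/6 = 10.6.
For a Normal prior and Normal likelihood with known variance, the posterior is Normal; its mode equals its mean, the precision-weighted average.
Prior precision 1/σ₀² = 1/8 = 0.125; data precision n/σ² = 6/16 = 0.375.
θ̂ = (0.125·10 + 0.375·10.6) / (0.125 + 0.375) = 5.225/0.5 = 10.450.

θ̂_MAP = 10.450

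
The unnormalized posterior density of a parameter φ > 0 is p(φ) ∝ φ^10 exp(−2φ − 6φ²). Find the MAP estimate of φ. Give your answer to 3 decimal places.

φ̂_MAP = 0.833

ℓ'(φ) = 10/φ − 2 − 12φ. Setting this to zero and multiplying by φ: 12φ² + 2φ − 10 = 0.
φ = (−2 + √(2² + 4·12·10)) / (2·12) = (−2 + √484) / 24 = (−2 + 22)/24 = 5/6.
ℓ''(φ) = −10/φ² − 12 < 0, confirming a maximum.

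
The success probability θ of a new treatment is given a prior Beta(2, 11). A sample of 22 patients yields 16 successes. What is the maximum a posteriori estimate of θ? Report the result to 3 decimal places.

Prior: Beta(2, 11).
Data: 16 successes in 22 trials. The binomial likelihood contributes θ^16(1−θ)^6, so the posterior is Beta(2+16, 11+6) = Beta(18, 17).
For Beta(a, b) with a, b > 1 the mode is (a−1)/(a+b−2) = 17/33 ≈ 0.515.

θ̂_MAP = 0.515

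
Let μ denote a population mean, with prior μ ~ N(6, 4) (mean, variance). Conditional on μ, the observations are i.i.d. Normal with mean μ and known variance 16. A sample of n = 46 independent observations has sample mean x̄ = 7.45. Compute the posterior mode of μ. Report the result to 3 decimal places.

μ̂_MAP = 7.334

n = 46, x̄ = 7.45.
For a Normal prior and Normal likelihood with known variance, the posterior is Normal; its mode equals its mean, the precision-weighted average.
Prior precision 1/σ₀² = 1/4 = 0.25; data precision n/σ² = 46/16 = 2.875.
μ̂ = (0.25·6 + 2.875·7.45) / (0.25 + 2.875) = 22.91875/3.125 = 7.334.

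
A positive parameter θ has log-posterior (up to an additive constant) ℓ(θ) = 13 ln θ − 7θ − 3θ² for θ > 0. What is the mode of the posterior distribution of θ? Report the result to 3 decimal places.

θ̂_MAP = 1.000

ℓ'(θ) = 13/θ − 7 − 6θ. Setting this to zero and multiplying by θ: 6θ² + 7θ − 13 = 0.
θ = (−7 + √(7² + 4·6·13)) / (2·6) = (−7 + √361) / 12 = (−7 + 19)/12 = 1.
ℓ''(θ) = −13/θ² − 6 < 0, confirming a maximum.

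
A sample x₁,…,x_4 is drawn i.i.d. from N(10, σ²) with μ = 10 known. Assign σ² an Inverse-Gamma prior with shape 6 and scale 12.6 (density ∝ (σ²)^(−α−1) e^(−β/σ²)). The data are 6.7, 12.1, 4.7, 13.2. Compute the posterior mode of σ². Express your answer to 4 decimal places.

σ̂²_MAP = 4.3794

Sum of squared deviations about the known mean: SS = (6.7−10)² + (12.1−10)² + (4.7−10)² + (13.2−10)² = 53.63.
The Normal likelihood contributes (σ²)^(−n/2) exp(−SS/(2σ²)), so the posterior is Inverse-Gamma(α + n/2, β + SS/2) = Inverse-Gamma(8, 39.415).
The mode of Inverse-Gamma(a, b) is b/(a+1) = 39.415/9 ≈ 4.3794.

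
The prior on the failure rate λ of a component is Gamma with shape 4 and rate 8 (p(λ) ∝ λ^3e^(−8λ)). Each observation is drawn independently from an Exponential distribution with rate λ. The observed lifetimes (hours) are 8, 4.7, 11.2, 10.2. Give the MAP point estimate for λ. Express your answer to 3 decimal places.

The Exponential(rate=λ) likelihood is ∝ λ^n e^(−λΣtᵢ). Here n = 4 and Σtᵢ = 8 + 4.7 + 11.2 + 10.2 = 34.1.
Posterior ∝ λ^3e^(−8λ) · λ^4e^(−34.1λ) = λ^7e^(−42.1λ), i.e. Gamma(8, 42.1).
Mode = (a−1)/b = 7/42.1 ≈ 0.166.

λ̂_MAP = 0.166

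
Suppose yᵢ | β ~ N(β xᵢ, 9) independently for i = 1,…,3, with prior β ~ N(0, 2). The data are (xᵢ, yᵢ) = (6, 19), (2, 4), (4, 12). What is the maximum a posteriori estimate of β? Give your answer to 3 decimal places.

log p(β | y) = −Σ(yᵢ − βxᵢ)²/(2·9) − β²/(2·2) + const.
Setting the derivative to zero: Σxᵢ(yᵢ − βxᵢ)/9 − β/2 = 0, so β = Σxᵢyᵢ / (Σxᵢ² + σ²/τ²).
Σxᵢyᵢ = 6·19 + 2·4 + 4·12 = 170; Σxᵢ² = 56; σ²/τ² = 4.5.
β̂_MAP = 170 / (56 + 4.5) = 170/60.5 ≈ 2.810.

β̂_MAP = 2.810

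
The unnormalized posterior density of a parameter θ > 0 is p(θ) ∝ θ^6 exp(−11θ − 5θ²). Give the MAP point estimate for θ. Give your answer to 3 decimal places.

ℓ'(θ) = 6/θ − 11 − 10θ. Setting this to zero and multiplying by θ: 10θ² + 11θ − 6 = 0.
θ = (−11 + √(11² + 4·10·6)) / (2·10) = (−11 + √361) / 20 = (−11 + 19)/20 = 2/5.
ℓ''(θ) = −6/θ² − 10 < 0, confirming a maximum.

θ̂_MAP = 0.400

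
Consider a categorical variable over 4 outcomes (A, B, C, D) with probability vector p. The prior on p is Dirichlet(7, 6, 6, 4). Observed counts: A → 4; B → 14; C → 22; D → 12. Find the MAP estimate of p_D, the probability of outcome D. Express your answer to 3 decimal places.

MAP estimate of p_D = 0.211

The posterior is Dirichlet(αᵢ + nᵢ) = Dirichlet(11, 20, 28, 16).
For a Dirichlet(a₁,…,a_K) with all aᵢ > 1, the mode has j-th component (aⱼ − 1)/(Σaᵢ − K).
Here Σaᵢ = 75 and K = 4, so p_D = (16 − 1)/(75 − 4) = 15/71 ≈ 0.211.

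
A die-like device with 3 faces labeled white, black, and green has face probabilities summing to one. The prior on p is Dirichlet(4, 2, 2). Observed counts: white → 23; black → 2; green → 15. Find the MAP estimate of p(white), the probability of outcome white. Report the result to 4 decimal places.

The posterior is Dirichlet(αᵢ + nᵢ) = Dirichlet(27, 4, 17).
For a Dirichlet(a₁,…,a_K) with all aᵢ > 1, the mode has j-th component (aⱼ − 1)/(Σaᵢ − K).
Here Σaᵢ = 48 and K = 3, so p(white) = (27 − 1)/(48 − 3) = 26/45 ≈ 0.5778.

MAP estimate of p(white) = 0.5778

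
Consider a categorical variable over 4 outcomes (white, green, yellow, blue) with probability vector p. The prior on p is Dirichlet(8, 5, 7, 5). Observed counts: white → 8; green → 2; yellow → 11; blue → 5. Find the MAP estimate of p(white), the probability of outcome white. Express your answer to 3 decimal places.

The posterior is Dirichlet(αᵢ + nᵢ) = Dirichlet(16, 7, 18, 10).
For a Dirichlet(a₁,…,a_K) with all aᵢ > 1, the mode has j-th component (aⱼ − 1)/(Σaᵢ − K).
Here Σaᵢ = 51 and K = 4, so p(white) = (16 − 1)/(51 − 4) = 15/47 ≈ 0.319.

MAP estimate of p(white) = 0.319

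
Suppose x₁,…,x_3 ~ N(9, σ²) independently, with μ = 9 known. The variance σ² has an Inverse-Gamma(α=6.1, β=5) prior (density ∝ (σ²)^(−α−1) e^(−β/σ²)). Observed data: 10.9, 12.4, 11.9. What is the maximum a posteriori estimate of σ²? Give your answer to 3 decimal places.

Sum of squared deviations about the known mean: SS = (10.9−9)² + (12.4−9)² + (11.9−9)² = 23.58.
The Normal likelihood contributes (σ²)^(−n/2) exp(−SS/(2σ²)), so the posterior is Inverse-Gamma(α + n/2, β + SS/2) = Inverse-Gamma(7.6, 16.79).
The mode of Inverse-Gamma(a, b) is b/(a+1) = 16.79/8.6 ≈ 1.952.

σ̂²_MAP = 1.952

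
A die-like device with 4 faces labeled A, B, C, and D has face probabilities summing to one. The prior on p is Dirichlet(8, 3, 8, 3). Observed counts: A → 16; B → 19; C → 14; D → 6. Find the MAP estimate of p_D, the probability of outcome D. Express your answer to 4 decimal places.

The posterior is Dirichlet(αᵢ + nᵢ) = Dirichlet(24, 22, 22, 9).
For a Dirichlet(a₁,…,a_K) with all aᵢ > 1, the mode has j-th component (aⱼ − 1)/(Σaᵢ − K).
Here Σaᵢ = 77 and K = 4, so p_D = (9 − 1)/(77 − 4) = 8/73 ≈ 0.1096.

MAP estimate of p_D = 0.1096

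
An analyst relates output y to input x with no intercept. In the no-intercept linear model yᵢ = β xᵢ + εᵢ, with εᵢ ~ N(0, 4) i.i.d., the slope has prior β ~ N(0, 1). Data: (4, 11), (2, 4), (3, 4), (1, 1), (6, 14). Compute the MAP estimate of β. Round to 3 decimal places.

β̂_MAP = 2.129

log p(β | y) = −Σ(yᵢ − βxᵢ)²/(2·4) − β²/(2·1) + const.
Setting the derivative to zero: Σxᵢ(yᵢ − βxᵢ)/4 − β/1 = 0, so β = Σxᵢyᵢ / (Σxᵢ² + σ²/τ²).
Σxᵢyᵢ = 4·11 + 2·4 + 3·4 + 1·1 + 6·14 = 149; Σxᵢ² = 66; σ²/τ² = 4.
β̂_MAP = 149 / (66 + 4) = 149/70 ≈ 2.129.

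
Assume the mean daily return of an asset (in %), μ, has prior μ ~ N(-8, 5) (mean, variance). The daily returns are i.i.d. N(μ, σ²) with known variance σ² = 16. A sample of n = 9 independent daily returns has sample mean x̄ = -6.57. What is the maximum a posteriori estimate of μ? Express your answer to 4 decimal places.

n = 9, x̄ = -6.57.
For a Normal prior and Normal likelihood with known variance, the posterior is Normal; its mode equals its mean, the precision-weighted average.
Prior precision 1/σ₀² = 1/5 = 0.2; data precision n/σ² = 9/16 = 0.5625.
μ̂ = (0.2·(-8) + 0.5625·(-6.57)) / (0.2 + 0.5625) = (-5.295625)/0.7625 = -8473/1220 ≈ -6.9451.

μ̂_MAP = -6.9451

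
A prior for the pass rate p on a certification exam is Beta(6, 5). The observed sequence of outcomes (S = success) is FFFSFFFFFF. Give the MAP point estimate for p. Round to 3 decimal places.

p̂_MAP = 0.316

Prior: Beta(6, 5).
Data: 1 success in 10 trials (from the sequence). The binomial likelihood contributes p(1−p)^9, so the posterior is Beta(6+1, 5+9) = Beta(7, 14).
For Beta(a, b) with a, b > 1 the mode is (a−1)/(a+b−2) = 6/19 ≈ 0.316.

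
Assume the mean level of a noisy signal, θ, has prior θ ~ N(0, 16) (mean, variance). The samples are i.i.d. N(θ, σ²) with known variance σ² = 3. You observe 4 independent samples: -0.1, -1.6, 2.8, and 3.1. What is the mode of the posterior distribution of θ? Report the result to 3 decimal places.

n = 4; x̄ = ((-0.1) + (-1.6) + 2.8 + 3.1)/4 = 4.2/4 = 1.05.
For a Normal prior and Normal likelihood with known variance, the posterior is Normal; its mode equals its mean, the precision-weighted average.
Prior precision 1/σ₀² = 1/16 = 0.0625; data precision n/σ² = 4/3.
θ̂ = (0.0625·0 + (4/3)·1.05) / (0.0625 + 4/3) = 1.4/(67/48) = 336/335 ≈ 1.003.

θ̂_MAP = 1.003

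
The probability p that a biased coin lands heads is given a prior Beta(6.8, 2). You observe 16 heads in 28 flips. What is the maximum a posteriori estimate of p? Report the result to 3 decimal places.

Prior: Beta(6.8, 2).
Data: 16 successes in 28 trials. The binomial likelihood contributes p^16(1−p)^12, so the posterior is Beta(6.8+16, 2+12) = Beta(22.8, 14).
For Beta(a, b) with a, b > 1 the mode is (a−1)/(a+b−2) = 21.8/34.8 ≈ 0.626.

p̂_MAP = 0.626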